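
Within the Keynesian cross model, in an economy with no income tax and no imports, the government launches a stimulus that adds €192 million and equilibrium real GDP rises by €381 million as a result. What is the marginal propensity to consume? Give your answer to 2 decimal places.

0.50

Implied spending multiplier k = ΔY/ΔG = 381/192 ≈ 1.9844.
Since k = 1/(1 − MPC), MPC = 1 − 1/k = 1 − ΔG/ΔY = 1 − 192/381 ≈ 0.50.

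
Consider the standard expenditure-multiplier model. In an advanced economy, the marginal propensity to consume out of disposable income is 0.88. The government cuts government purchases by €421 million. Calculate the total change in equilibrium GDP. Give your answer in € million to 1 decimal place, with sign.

−€3,508.3 million

Expenditure multiplier = 1/(1 − MPC) = 1/(1 − 0.88) = 1/0.12 ≈ 8.333.
ΔY = k × ΔG = (−€421 million) / 0.12 ≈ −€3,508.3 million.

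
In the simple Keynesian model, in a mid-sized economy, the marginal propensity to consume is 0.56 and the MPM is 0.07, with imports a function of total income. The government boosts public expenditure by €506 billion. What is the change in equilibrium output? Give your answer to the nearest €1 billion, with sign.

+€992 billion

Government-spending multiplier = 1/(1 − c + m) = 1/(1 − 0.56 + 0.07) = 1/0.51 ≈ 1.961.
ΔY = k × ΔG = (+€506 billion) / 0.51 ≈ +€992 billion.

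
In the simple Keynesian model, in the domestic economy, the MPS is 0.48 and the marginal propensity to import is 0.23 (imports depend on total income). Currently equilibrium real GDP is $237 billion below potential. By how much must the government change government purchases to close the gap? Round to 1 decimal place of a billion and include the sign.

+$168.3 billion

MPC = 1 − MPS = 1 − 0.48 = 0.52.
Spending multiplier = 1/(1 − c + m) = 1/(1 − 0.52 + 0.23) = 1/0.71 ≈ 1.408.
Need ΔY = +$237 billion, so ΔG = ΔY/k = (+$237 billion) × 0.71 ≈ +$168.3 billion.
The government should increase government purchases by $168.3 billion.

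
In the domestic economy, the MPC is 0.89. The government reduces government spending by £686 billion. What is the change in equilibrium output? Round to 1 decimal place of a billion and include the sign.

Spending multiplier = 1/(1 − MPC) = 1/(1 − 0.89) = 1/0.11 ≈ 9.091.
ΔY = k × ΔG = (−£686 billion) / 0.11 ≈ −£6,236.4 billion.

−£6,236.4 billion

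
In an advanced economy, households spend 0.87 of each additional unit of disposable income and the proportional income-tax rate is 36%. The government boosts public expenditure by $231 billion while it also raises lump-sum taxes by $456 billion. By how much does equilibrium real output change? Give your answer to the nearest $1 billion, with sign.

Expenditure multiplier = 1/(1 − c(1−t)) = 1/(1 − 0.87×0.64) = 1/0.4432 ≈ 2.256.
ΔG contributes k·ΔG = (+$231 billion) / 0.4432 ≈ +$521.2 billion.
ΔT of +$456 billion changes first-round spending by −c·ΔT = −$396.72 billion, contributing k·(−c·ΔT) = (−$396.72 billion) / 0.4432 ≈ −$895.1 billion.
Net ΔY = k(ΔG − c·ΔT) = (−$165.72 billion) / 0.4432 ≈ −$374 billion.

−$374 billion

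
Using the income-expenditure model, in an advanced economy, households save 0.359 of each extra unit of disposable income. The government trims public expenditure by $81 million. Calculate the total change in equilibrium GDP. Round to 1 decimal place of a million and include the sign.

MPC = 1 − MPS = 1 − 0.359 = 0.641.
Expenditure multiplier = 1/(1 − MPC) = 1/(1 − 0.641) = 1/0.359 ≈ 2.786.
ΔY = k × ΔG = (−$81 million) / 0.359 ≈ −$225.6 million.

−$225.6 million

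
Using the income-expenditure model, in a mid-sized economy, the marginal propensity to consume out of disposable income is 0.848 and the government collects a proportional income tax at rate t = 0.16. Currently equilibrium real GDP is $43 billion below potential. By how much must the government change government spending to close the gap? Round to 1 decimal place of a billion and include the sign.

Spending multiplier = 1/(1 − c(1−t)) = 1/(1 − 0.848×0.84) = 1/0.28768 ≈ 3.476.
Need ΔY = +$43 billion, so ΔG = ΔY/k = (+$43 billion) × 0.28768 ≈ +$12.4 billion.
The government should increase government spending by $12.4 billion.

+$12.4 billion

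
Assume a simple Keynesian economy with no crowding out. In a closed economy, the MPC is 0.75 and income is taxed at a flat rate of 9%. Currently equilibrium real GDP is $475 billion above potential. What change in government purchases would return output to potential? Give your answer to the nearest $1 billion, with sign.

−$151 billion

Spending multiplier = 1/(1 − c(1−t)) = 1/(1 − 0.75×0.91) = 1/0.3175 ≈ 3.15.
Need ΔY = −$475 billion, so ΔG = ΔY/k = (−$475 billion) × 0.3175 ≈ −$151 billion.
The government should cut government purchases by $151 billion.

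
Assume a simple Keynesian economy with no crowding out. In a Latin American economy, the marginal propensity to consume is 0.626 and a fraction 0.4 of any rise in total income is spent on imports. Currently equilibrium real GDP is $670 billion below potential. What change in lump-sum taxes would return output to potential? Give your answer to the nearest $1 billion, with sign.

Spending multiplier = 1/(1 − c + m) = 1/(1 − 0.626 + 0.4) = 1/0.774 ≈ 1.292.
Tax multiplier = −c·k = −0.626/0.774 ≈ −0.809. Need ΔY = +$670 billion, so ΔT = ΔY/(−c·k) = −(+$670 billion) × 0.774 / 0.626 ≈ −$828 billion.
The government should cut lump-sum taxes by $828 billion.

−$828 billion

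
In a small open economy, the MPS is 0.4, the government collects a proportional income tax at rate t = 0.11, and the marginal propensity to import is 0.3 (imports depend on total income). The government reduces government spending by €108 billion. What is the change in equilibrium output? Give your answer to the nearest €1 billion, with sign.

−€141 billion

MPC = 1 − MPS = 1 − 0.4 = 0.6.
Spending multiplier = 1/(1 − c(1−t) + m) = 1/(1 − 0.6×0.89 + 0.3) = 1/0.766 ≈ 1.305.
ΔY = k × ΔG = (−€108 billion) / 0.766 ≈ −€141 billion.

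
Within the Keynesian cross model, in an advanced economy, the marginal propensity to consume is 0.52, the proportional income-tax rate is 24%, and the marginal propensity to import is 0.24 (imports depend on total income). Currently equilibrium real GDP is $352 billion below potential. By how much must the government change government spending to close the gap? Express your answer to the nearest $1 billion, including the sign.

+$297 billion

Spending multiplier = 1/(1 − c(1−t) + m) = 1/(1 − 0.52×0.76 + 0.24) = 1/0.8448 ≈ 1.184.
Need ΔY = +$352 billion, so ΔG = ΔY/k = (+$352 billion) × 0.8448 ≈ +$297 billion.
The government should increase government spending by $297 billion.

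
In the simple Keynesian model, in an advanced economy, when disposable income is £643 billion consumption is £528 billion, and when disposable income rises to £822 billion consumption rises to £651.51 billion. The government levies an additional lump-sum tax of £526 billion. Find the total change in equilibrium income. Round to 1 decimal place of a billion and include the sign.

−£1,170.8 billion

MPC = ΔC/ΔYd = (651.51 − 528)/(822 − 643) = 123.51/179 = 0.69.
A lump-sum tax change of +£526 billion shifts disposable income by −£526 billion; first-round consumption changes by −c × ΔT = −0.69 × (+£526 billion) = −£362.94 billion.
Expenditure multiplier = 1/(1 − MPC) = 1/(1 − 0.69) = 1/0.31 ≈ 3.226.
The tax multiplier is −c × k ≈ −2.226, so ΔY = k × (−c·ΔT) = (−£362.94 billion) / 0.31 ≈ −£1,170.8 billion.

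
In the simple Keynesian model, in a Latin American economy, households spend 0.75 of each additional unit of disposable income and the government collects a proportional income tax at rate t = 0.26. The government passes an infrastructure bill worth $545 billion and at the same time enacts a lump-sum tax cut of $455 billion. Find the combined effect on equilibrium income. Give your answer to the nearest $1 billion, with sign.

+$1,992 billion

Expenditure multiplier = 1/(1 − c(1−t)) = 1/(1 − 0.75×0.74) = 1/0.445 ≈ 2.247.
ΔG contributes k·ΔG = (+$545 billion) / 0.445 ≈ +$1,224.7 billion.
ΔT of −$455 billion changes first-round spending by −c·ΔT = +$341.25 billion, contributing k·(−c·ΔT) = (+$341.25 billion) / 0.445 ≈ +$766.9 billion.
Net ΔY = k(ΔG − c·ΔT) = (+$886.25 billion) / 0.445 ≈ +$1,992 billion.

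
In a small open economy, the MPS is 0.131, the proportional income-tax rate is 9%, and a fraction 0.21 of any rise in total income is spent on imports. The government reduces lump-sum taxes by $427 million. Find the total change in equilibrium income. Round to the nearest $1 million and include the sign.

MPC = 1 − MPS = 1 − 0.131 = 0.869.
A lump-sum tax change of −$427 million shifts disposable income by +$427 million; first-round consumption changes by −c × ΔT = −0.869 × (−$427 million) = +$371.063 million.
Expenditure multiplier = 1/(1 − c(1−t) + m) = 1/(1 − 0.869×0.91 + 0.21) = 1/0.41921 ≈ 2.385.
The tax multiplier is −c × k ≈ −2.073, so ΔY = k × (−c·ΔT) = (+$371.063 million) / 0.41921 ≈ +$885 million.

+$885 million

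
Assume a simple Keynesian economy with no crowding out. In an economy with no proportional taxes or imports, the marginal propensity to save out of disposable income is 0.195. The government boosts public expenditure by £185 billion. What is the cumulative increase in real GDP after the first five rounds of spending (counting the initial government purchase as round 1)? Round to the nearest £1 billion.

MPC = 1 − MPS = 1 − 0.195 = 0.805.
Round 1 adds ΔG = £185 billion; each later round is MPC = 0.805 times the previous.
After 5 rounds: 185 + 148.925 + 119.884625 + 96.507123125 + 77.688234115625 = ΔG·(1 − c^5)/(1 − c) = 185 × (1 − 0.338048802503125)/0.195 ≈ £628 billion.

£628 billion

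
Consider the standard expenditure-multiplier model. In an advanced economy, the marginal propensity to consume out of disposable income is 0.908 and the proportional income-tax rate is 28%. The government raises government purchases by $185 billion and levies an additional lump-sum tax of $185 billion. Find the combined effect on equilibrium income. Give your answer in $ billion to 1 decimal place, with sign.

+$49.2 billion

Expenditure multiplier = 1/(1 − c(1−t)) = 1/(1 − 0.908×0.72) = 1/0.34624 ≈ 2.888.
ΔG contributes k·ΔG = (+$185 billion) / 0.34624 ≈ +$534.3 billion.
ΔT of +$185 billion changes first-round spending by −c·ΔT = −$167.98 billion, contributing k·(−c·ΔT) = (−$167.98 billion) / 0.34624 ≈ −$485.2 billion.
Net ΔY = k(ΔG − c·ΔT) = (+$17.02 billion) / 0.34624 ≈ +$49.2 billion.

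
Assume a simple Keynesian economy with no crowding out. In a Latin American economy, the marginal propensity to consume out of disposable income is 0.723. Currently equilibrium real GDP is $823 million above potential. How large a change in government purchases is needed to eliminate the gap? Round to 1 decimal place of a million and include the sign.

Spending multiplier = 1/(1 − MPC) = 1/(1 − 0.723) = 1/0.277 ≈ 3.61.
Need ΔY = −$823 million, so ΔG = ΔY/k = (−$823 million) × 0.277 ≈ −$228 million.
The government should cut government purchases by $228 million.

−$228.0 million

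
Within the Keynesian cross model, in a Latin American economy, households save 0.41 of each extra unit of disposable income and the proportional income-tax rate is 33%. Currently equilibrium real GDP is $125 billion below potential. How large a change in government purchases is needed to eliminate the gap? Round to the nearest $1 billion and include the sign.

MPC = 1 − MPS = 1 − 0.41 = 0.59.
Spending multiplier = 1/(1 − c(1−t)) = 1/(1 − 0.59×0.67) = 1/0.6047 ≈ 1.654.
Need ΔY = +$125 billion, so ΔG = ΔY/k = (+$125 billion) × 0.6047 ≈ +$76 billion.
The government should increase government purchases by $76 billion.

+$76 billion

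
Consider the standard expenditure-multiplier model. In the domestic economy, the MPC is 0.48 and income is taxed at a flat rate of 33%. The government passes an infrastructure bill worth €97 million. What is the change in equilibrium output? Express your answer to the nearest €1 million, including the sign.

Government-spending multiplier = 1/(1 − c(1−t)) = 1/(1 − 0.48×0.67) = 1/0.6784 ≈ 1.474.
ΔY = k × ΔG = (+€97 million) / 0.6784 ≈ +€143 million.

+€143 million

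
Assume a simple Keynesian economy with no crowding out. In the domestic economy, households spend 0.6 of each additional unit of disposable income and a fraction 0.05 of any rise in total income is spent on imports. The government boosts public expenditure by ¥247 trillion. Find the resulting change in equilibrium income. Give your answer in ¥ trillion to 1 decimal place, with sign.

+¥548.9 trillion

Spending multiplier = 1/(1 − c + m) = 1/(1 − 0.6 + 0.05) = 1/0.45 ≈ 2.222.
ΔY = k × ΔG = (+¥247 trillion) / 0.45 ≈ +¥548.9 trillion.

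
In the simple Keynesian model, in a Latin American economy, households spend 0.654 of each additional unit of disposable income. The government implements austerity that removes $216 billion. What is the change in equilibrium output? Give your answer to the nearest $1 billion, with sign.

Expenditure multiplier = 1/(1 − MPC) = 1/(1 − 0.654) = 1/0.346 ≈ 2.89.
ΔY = k × ΔG = (−$216 billion) / 0.346 ≈ −$624 billion.

−$624 billion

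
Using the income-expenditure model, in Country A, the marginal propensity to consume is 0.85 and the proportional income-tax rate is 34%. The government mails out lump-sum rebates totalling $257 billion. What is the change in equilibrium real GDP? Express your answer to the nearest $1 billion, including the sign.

A lump-sum tax change of −$257 billion shifts disposable income by +$257 billion; first-round consumption changes by −c × ΔT = −0.85 × (−$257 billion) = +$218.45 billion.
Expenditure multiplier = 1/(1 − c(1−t)) = 1/(1 − 0.85×0.66) = 1/0.439 ≈ 2.278.
The tax multiplier is −c × k ≈ −1.936, so ΔY = k × (−c·ΔT) = (+$218.45 billion) / 0.439 ≈ +$498 billion.

+$498 billion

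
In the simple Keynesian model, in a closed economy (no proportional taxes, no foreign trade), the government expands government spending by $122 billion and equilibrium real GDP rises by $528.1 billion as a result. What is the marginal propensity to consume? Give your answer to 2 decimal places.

0.77

Implied spending multiplier k = ΔY/ΔG = 528.1/122 ≈ 4.3287.
Since k = 1/(1 − MPC), MPC = 1 − 1/k = 1 − ΔG/ΔY = 1 − 122/528.1 ≈ 0.77.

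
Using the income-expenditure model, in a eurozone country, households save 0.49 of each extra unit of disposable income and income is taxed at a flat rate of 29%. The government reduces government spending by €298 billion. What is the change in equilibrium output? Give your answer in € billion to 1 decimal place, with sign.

MPC = 1 − MPS = 1 − 0.49 = 0.51.
Spending multiplier = 1/(1 − c(1−t)) = 1/(1 − 0.51×0.71) = 1/0.6379 ≈ 1.568.
ΔY = k × ΔG = (−€298 billion) / 0.6379 ≈ −€467.2 billion.

−€467.2 billion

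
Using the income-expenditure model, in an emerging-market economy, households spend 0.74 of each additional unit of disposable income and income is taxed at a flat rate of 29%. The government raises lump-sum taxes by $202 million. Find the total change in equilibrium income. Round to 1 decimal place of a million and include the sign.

−$315.0 million

A lump-sum tax change of +$202 million shifts disposable income by −$202 million; first-round consumption changes by −c × ΔT = −0.74 × (+$202 million) = −$149.48 million.
Expenditure multiplier = 1/(1 − c(1−t)) = 1/(1 − 0.74×0.71) = 1/0.4746 ≈ 2.107.
The tax multiplier is −c × k ≈ −1.559, so ΔY = k × (−c·ΔT) = (−$149.48 million) / 0.4746 ≈ −$315 million.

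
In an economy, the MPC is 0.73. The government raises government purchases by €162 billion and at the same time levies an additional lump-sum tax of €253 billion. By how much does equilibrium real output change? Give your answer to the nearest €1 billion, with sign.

Expenditure multiplier = 1/(1 − MPC) = 1/(1 − 0.73) = 1/0.27 ≈ 3.704.
ΔG contributes k·ΔG = (+€162 billion) / 0.27 = +€600 billion.
ΔT of +€253 billion changes first-round spending by −c·ΔT = −€184.69 billion, contributing k·(−c·ΔT) = (−€184.69 billion) / 0.27 ≈ −€684 billion.
Net ΔY = k(ΔG − c·ΔT) = (−€22.69 billion) / 0.27 ≈ −€84 billion.

−€84 billion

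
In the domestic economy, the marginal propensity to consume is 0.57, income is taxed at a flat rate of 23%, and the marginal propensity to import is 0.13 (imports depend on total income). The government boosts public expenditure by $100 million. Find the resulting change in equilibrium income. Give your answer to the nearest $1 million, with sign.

Expenditure multiplier = 1/(1 − c(1−t) + m) = 1/(1 − 0.57×0.77 + 0.13) = 1/0.6911 ≈ 1.447.
ΔY = k × ΔG = (+$100 million) / 0.6911 ≈ +$145 million.

+$145 million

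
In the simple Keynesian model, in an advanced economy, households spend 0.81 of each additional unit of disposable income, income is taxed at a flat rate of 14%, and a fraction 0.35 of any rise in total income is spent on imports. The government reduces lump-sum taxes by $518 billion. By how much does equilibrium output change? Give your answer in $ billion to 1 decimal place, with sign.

A lump-sum tax change of −$518 billion shifts disposable income by +$518 billion; first-round consumption changes by −c × ΔT = −0.81 × (−$518 billion) = +$419.58 billion.
Expenditure multiplier = 1/(1 − c(1−t) + m) = 1/(1 − 0.81×0.86 + 0.35) = 1/0.6534 ≈ 1.53.
The tax multiplier is −c × k ≈ −1.24, so ΔY = k × (−c·ΔT) = (+$419.58 billion) / 0.6534 ≈ +$642.1 billion.

+$642.1 billion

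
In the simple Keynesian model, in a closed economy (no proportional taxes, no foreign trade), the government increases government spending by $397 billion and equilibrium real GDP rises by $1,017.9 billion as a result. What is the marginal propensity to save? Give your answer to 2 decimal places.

0.39

Implied spending multiplier k = ΔY/ΔG = 1,017.9/397 ≈ 2.564.
Since k = 1/(1 − MPC), MPC = 1 − 1/k = 1 − ΔG/ΔY = 1 − 397/1,017.9 ≈ 0.61.
MPS = 1 − MPC = 0.39.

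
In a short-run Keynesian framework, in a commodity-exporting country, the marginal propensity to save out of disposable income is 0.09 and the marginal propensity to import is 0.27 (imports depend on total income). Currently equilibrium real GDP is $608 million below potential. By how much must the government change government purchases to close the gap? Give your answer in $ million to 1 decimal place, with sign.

MPC = 1 − MPS = 1 − 0.09 = 0.91.
Spending multiplier = 1/(1 − c + m) = 1/(1 − 0.91 + 0.27) = 1/0.36 ≈ 2.778.
Need ΔY = +$608 million, so ΔG = ΔY/k = (+$608 million) × 0.36 ≈ +$218.9 million.
The government should increase government purchases by $218.9 million.

+$218.9 million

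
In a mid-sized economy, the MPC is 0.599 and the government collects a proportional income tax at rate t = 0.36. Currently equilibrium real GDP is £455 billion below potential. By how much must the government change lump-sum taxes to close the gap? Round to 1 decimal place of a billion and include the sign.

−£468.4 billion

Spending multiplier = 1/(1 − c(1−t)) = 1/(1 − 0.599×0.64) = 1/0.61664 ≈ 1.622.
Tax multiplier = −c·k = −0.599/0.61664 ≈ −0.971. Need ΔY = +£455 billion, so ΔT = ΔY/(−c·k) = −(+£455 billion) × 0.61664 / 0.599 ≈ −£468.4 billion.
The government should cut lump-sum taxes by £468.4 billion.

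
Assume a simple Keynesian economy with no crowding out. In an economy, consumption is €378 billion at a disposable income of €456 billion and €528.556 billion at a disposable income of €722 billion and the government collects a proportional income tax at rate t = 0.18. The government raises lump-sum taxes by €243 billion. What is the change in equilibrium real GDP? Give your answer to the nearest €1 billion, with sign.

−€257 billion

MPC = ΔC/ΔYd = (528.556 − 378)/(722 − 456) = 150.556/266 = 0.566.
A lump-sum tax change of +€243 billion shifts disposable income by −€243 billion; first-round consumption changes by −c × ΔT = −0.566 × (+€243 billion) = −€137.538 billion.
Expenditure multiplier = 1/(1 − c(1−t)) = 1/(1 − 0.566×0.82) = 1/0.53588 ≈ 1.866.
The tax multiplier is −c × k ≈ −1.056, so ΔY = k × (−c·ΔT) = (−€137.538 billion) / 0.53588 ≈ −€257 billion.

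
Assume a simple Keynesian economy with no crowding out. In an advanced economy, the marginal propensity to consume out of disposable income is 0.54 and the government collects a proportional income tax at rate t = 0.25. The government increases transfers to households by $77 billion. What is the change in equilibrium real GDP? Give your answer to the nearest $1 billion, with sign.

The transfer change shifts disposable income by +$77 billion, so first-round consumption changes by c·ΔTR = 0.54 × (+$77 billion) = +$41.58 billion.
Expenditure multiplier = 1/(1 − c(1−t)) = 1/(1 − 0.54×0.75) = 1/0.595 ≈ 1.681.
The transfer multiplier is c × k ≈ 0.908, so ΔY = k × (c·ΔTR) = (+$41.58 billion) / 0.595 ≈ +$70 billion.

+$70 billion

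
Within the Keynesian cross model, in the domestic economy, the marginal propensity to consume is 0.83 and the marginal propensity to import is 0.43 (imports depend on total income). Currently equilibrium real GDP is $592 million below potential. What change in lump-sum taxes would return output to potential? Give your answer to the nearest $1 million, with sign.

Spending multiplier = 1/(1 − c + m) = 1/(1 − 0.83 + 0.43) = 1/0.6 ≈ 1.667.
Tax multiplier = −c·k = −0.83/0.6 ≈ −1.383. Need ΔY = +$592 million, so ΔT = ΔY/(−c·k) = −(+$592 million) × 0.6 / 0.83 ≈ −$428 million.
The government should cut lump-sum taxes by $428 million.

−$428 million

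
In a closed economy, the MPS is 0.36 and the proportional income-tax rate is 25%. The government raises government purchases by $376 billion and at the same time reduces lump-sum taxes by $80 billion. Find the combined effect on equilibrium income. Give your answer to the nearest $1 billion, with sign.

MPC = 1 − MPS = 1 − 0.36 = 0.64.
Expenditure multiplier = 1/(1 − c(1−t)) = 1/(1 − 0.64×0.75) = 1/0.52 ≈ 1.923.
ΔG contributes k·ΔG = (+$376 billion) / 0.52 ≈ +$723.1 billion.
ΔT of −$80 billion changes first-round spending by −c·ΔT = +$51.2 billion, contributing k·(−c·ΔT) = (+$51.2 billion) / 0.52 ≈ +$98.5 billion.
Net ΔY = k(ΔG − c·ΔT) = (+$427.2 billion) / 0.52 ≈ +$822 billion.

+$822 billion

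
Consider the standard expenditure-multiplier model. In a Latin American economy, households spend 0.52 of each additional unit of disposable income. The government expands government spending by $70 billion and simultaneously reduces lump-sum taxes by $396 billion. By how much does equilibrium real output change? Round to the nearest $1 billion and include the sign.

+$575 billion

Expenditure multiplier = 1/(1 − MPC) = 1/(1 − 0.52) = 1/0.48 ≈ 2.083.
ΔG contributes k·ΔG = (+$70 billion) / 0.48 ≈ +$145.8 billion.
ΔT of −$396 billion changes first-round spending by −c·ΔT = +$205.92 billion, contributing k·(−c·ΔT) = (+$205.92 billion) / 0.48 = +$429 billion.
Net ΔY = k(ΔG − c·ΔT) = (+$275.92 billion) / 0.48 ≈ +$575 billion.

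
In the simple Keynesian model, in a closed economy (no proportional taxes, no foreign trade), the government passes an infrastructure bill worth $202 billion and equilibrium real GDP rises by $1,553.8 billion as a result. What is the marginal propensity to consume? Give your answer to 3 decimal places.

0.870

Implied spending multiplier k = ΔY/ΔG = 1,553.8/202 ≈ 7.6921.
Since k = 1/(1 − MPC), MPC = 1 − 1/k = 1 − ΔG/ΔY = 1 − 202/1,553.8 ≈ 0.870.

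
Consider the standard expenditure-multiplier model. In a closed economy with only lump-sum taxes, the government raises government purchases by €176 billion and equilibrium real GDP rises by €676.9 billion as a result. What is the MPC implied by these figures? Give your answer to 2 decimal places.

0.74

Implied spending multiplier k = ΔY/ΔG = 676.9/176 ≈ 3.846.
Since k = 1/(1 − MPC), MPC = 1 − 1/k = 1 − ΔG/ΔY = 1 − 176/676.9 ≈ 0.74.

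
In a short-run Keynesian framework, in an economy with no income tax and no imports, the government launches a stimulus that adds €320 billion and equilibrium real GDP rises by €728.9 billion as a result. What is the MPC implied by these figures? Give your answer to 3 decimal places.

0.561

Implied spending multiplier k = ΔY/ΔG = 728.9/320 ≈ 2.2778.
Since k = 1/(1 − MPC), MPC = 1 − 1/k = 1 − ΔG/ΔY = 1 − 320/728.9 ≈ 0.561.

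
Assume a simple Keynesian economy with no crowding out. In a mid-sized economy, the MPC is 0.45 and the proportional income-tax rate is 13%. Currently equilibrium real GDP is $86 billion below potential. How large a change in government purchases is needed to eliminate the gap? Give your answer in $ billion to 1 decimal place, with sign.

Spending multiplier = 1/(1 − c(1−t)) = 1/(1 − 0.45×0.87) = 1/0.6085 ≈ 1.643.
Need ΔY = +$86 billion, so ΔG = ΔY/k = (+$86 billion) × 0.6085 ≈ +$52.3 billion.
The government should increase government purchases by $52.3 billion.

+$52.3 billion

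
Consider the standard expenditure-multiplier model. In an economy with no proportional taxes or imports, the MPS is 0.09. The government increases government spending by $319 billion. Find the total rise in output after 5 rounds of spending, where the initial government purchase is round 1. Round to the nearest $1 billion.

$1,333 billion

MPC = 1 − MPS = 1 − 0.09 = 0.91.
Round 1 adds ΔG = $319 billion; each later round is MPC = 0.91 times the previous.
After 5 rounds: 319 + 290.29 + 264.1639 + 240.389149 + 218.75412559 = ΔG·(1 − c^5)/(1 − c) = 319 × (1 − 0.6240321451)/0.09 ≈ $1,333 billion.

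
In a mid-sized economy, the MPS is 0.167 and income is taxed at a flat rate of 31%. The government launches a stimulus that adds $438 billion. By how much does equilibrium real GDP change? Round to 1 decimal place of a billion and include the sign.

MPC = 1 − MPS = 1 − 0.167 = 0.833.
Spending multiplier = 1/(1 − c(1−t)) = 1/(1 − 0.833×0.69) = 1/0.42523 ≈ 2.352.
ΔY = k × ΔG = (+$438 billion) / 0.42523 ≈ +$1,030 billion.

+$1,030.0 billion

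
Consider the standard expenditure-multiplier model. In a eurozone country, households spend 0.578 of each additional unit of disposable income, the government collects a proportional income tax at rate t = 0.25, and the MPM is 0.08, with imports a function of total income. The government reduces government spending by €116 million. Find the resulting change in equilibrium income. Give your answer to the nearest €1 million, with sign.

Expenditure multiplier = 1/(1 − c(1−t) + m) = 1/(1 − 0.578×0.75 + 0.08) = 1/0.6465 ≈ 1.547.
ΔY = k × ΔG = (−€116 million) / 0.6465 ≈ −€179 million.

−€179 million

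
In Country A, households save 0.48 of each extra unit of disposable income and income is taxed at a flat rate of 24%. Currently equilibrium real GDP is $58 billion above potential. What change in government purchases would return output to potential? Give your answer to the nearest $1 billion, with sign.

MPC = 1 − MPS = 1 − 0.48 = 0.52.
Spending multiplier = 1/(1 − c(1−t)) = 1/(1 − 0.52×0.76) = 1/0.6048 ≈ 1.653.
Need ΔY = −$58 billion, so ΔG = ΔY/k = (−$58 billion) × 0.6048 ≈ −$35 billion.
The government should cut government purchases by $35 billion.

−$35 billion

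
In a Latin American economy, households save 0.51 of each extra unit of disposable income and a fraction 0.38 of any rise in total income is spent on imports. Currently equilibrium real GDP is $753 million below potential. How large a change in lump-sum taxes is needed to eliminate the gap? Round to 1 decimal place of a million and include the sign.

MPC = 1 − MPS = 1 − 0.51 = 0.49.
Spending multiplier = 1/(1 − c + m) = 1/(1 − 0.49 + 0.38) = 1/0.89 ≈ 1.124.
Tax multiplier = −c·k = −0.49/0.89 ≈ −0.551. Need ΔY = +$753 million, so ΔT = ΔY/(−c·k) = −(+$753 million) × 0.89 / 0.49 ≈ −$1,367.7 million.
The government should cut lump-sum taxes by $1,367.7 million.

−$1,367.7 million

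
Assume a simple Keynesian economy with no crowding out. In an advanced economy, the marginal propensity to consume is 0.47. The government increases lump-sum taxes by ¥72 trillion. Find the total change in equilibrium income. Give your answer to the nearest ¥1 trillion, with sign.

−¥64 trillion

A lump-sum tax change of +¥72 trillion shifts disposable income by −¥72 trillion; first-round consumption changes by −c × ΔT = −0.47 × (+¥72 trillion) = −¥33.84 trillion.
Expenditure multiplier = 1/(1 − MPC) = 1/(1 − 0.47) = 1/0.53 ≈ 1.887.
The tax multiplier is −c × k ≈ −0.887, so ΔY = k × (−c·ΔT) = (−¥33.84 trillion) / 0.53 ≈ −¥64 trillion.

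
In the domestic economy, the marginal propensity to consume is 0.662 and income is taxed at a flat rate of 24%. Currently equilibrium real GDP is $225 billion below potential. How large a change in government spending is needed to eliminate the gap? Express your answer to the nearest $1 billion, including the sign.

+$112 billion

Spending multiplier = 1/(1 − c(1−t)) = 1/(1 − 0.662×0.76) = 1/0.49688 ≈ 2.013.
Need ΔY = +$225 billion, so ΔG = ΔY/k = (+$225 billion) × 0.49688 ≈ +$112 billion.
The government should increase government spending by $112 billion.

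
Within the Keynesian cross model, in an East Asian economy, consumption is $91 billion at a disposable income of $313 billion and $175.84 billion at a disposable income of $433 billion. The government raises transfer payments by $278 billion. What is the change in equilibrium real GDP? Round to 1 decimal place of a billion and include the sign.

MPC = ΔC/ΔYd = (175.84 − 91)/(433 − 313) = 84.84/120 = 0.707.
The transfer change shifts disposable income by +$278 billion, so first-round consumption changes by c·ΔTR = 0.707 × (+$278 billion) = +$196.546 billion.
Expenditure multiplier = 1/(1 − MPC) = 1/(1 − 0.707) = 1/0.293 ≈ 3.413.
The transfer multiplier is c × k ≈ 2.413, so ΔY = k × (c·ΔTR) = (+$196.546 billion) / 0.293 ≈ +$670.8 billion.

+$670.8 billion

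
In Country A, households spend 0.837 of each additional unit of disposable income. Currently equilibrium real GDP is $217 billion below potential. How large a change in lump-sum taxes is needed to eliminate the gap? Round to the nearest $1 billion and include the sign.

Spending multiplier = 1/(1 − MPC) = 1/(1 − 0.837) = 1/0.163 ≈ 6.135.
Tax multiplier = −c·k = −0.837/0.163 ≈ −5.135. Need ΔY = +$217 billion, so ΔT = ΔY/(−c·k) = −(+$217 billion) × 0.163 / 0.837 ≈ −$42 billion.
The government should cut lump-sum taxes by $42 billion.

−$42 billion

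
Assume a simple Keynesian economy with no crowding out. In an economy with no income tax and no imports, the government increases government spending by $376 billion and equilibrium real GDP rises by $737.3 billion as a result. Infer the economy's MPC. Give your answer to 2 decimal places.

0.49

Implied spending multiplier k = ΔY/ΔG = 737.3/376 ≈ 1.9609.
Since k = 1/(1 − MPC), MPC = 1 − 1/k = 1 − ΔG/ΔY = 1 − 376/737.3 ≈ 0.49.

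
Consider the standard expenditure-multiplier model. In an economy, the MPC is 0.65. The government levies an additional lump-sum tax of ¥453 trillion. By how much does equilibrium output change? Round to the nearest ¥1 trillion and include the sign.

−¥841 trillion

A lump-sum tax change of +¥453 trillion shifts disposable income by −¥453 trillion; first-round consumption changes by −c × ΔT = −0.65 × (+¥453 trillion) = −¥294.45 trillion.
Expenditure multiplier = 1/(1 − MPC) = 1/(1 − 0.65) = 1/0.35 ≈ 2.857.
The tax multiplier is −c × k ≈ −1.857, so ΔY = k × (−c·ΔT) = (−¥294.45 trillion) / 0.35 ≈ −¥841 trillion.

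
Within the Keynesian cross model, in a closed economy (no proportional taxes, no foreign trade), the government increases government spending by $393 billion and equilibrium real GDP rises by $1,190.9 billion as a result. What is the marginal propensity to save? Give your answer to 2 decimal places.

Implied spending multiplier k = ΔY/ΔG = 1,190.9/393 ≈ 3.0303.
Since k = 1/(1 − MPC), MPC = 1 − 1/k = 1 − ΔG/ΔY = 1 − 393/1,190.9 ≈ 0.67.
MPS = 1 − MPC = 0.33.

0.33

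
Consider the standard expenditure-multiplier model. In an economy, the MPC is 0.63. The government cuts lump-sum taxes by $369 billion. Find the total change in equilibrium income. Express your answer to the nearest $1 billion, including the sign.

+$628 billion

A lump-sum tax change of −$369 billion shifts disposable income by +$369 billion; first-round consumption changes by −c × ΔT = −0.63 × (−$369 billion) = +$232.47 billion.
Expenditure multiplier = 1/(1 − MPC) = 1/(1 − 0.63) = 1/0.37 ≈ 2.703.
The tax multiplier is −c × k ≈ −1.703, so ΔY = k × (−c·ΔT) = (+$232.47 billion) / 0.37 ≈ +$628 billion.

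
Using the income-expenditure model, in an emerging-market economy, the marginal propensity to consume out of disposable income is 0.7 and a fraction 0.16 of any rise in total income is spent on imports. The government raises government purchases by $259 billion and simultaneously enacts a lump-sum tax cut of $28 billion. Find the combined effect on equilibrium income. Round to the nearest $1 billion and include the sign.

Expenditure multiplier = 1/(1 − c + m) = 1/(1 − 0.7 + 0.16) = 1/0.46 ≈ 2.174.
ΔG contributes k·ΔG = (+$259 billion) / 0.46 ≈ +$563 billion.
ΔT of −$28 billion changes first-round spending by −c·ΔT = +$19.6 billion, contributing k·(−c·ΔT) = (+$19.6 billion) / 0.46 ≈ +$42.6 billion.
Net ΔY = k(ΔG − c·ΔT) = (+$278.6 billion) / 0.46 ≈ +$606 billion.

+$606 billion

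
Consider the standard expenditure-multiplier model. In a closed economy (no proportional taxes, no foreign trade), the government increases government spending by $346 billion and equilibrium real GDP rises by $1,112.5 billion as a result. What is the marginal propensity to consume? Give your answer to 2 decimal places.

0.69

Implied spending multiplier k = ΔY/ΔG = 1,112.5/346 ≈ 3.2153.
Since k = 1/(1 − MPC), MPC = 1 − 1/k = 1 − ΔG/ΔY = 1 − 346/1,112.5 ≈ 0.69.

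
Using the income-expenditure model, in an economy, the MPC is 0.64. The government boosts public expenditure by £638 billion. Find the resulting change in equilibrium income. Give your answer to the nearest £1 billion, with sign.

Government-spending multiplier = 1/(1 − MPC) = 1/(1 − 0.64) = 1/0.36 ≈ 2.778.
ΔY = k × ΔG = (+£638 billion) / 0.36 ≈ +£1,772 billion.

+£1,772 billion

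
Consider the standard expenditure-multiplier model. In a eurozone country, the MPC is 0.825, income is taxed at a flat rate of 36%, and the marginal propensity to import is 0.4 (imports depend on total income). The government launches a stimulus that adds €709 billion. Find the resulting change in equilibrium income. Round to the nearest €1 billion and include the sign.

+€813 billion

Expenditure multiplier = 1/(1 − c(1−t) + m) = 1/(1 − 0.825×0.64 + 0.4) = 1/0.872 ≈ 1.147.
ΔY = k × ΔG = (+€709 billion) / 0.872 ≈ +€813 billion.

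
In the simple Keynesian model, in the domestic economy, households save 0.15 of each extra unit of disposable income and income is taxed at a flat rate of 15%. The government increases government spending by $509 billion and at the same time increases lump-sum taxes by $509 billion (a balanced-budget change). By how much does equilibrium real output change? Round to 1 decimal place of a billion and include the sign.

MPC = 1 − MPS = 1 − 0.15 = 0.85.
Expenditure multiplier = 1/(1 − c(1−t)) = 1/(1 − 0.85×0.85) = 1/0.2775 ≈ 3.604.
ΔG contributes k·ΔG = (+$509 billion) / 0.2775 ≈ +$1,834.2 billion.
ΔT of +$509 billion changes first-round spending by −c·ΔT = −$432.65 billion, contributing k·(−c·ΔT) = (−$432.65 billion) / 0.2775 ≈ −$1,559.1 billion.
Net ΔY = k(ΔG − c·ΔT) = (+$76.35 billion) / 0.2775 ≈ +$275.1 billion.

+$275.1 billion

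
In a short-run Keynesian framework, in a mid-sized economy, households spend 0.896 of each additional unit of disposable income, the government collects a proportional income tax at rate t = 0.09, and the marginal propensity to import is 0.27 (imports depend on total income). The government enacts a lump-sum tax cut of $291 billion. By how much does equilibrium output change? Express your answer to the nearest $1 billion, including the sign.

A lump-sum tax change of −$291 billion shifts disposable income by +$291 billion; first-round consumption changes by −c × ΔT = −0.896 × (−$291 billion) = +$260.736 billion.
Expenditure multiplier = 1/(1 − c(1−t) + m) = 1/(1 − 0.896×0.91 + 0.27) = 1/0.45464 ≈ 2.2.
The tax multiplier is −c × k ≈ −1.971, so ΔY = k × (−c·ΔT) = (+$260.736 billion) / 0.45464 ≈ +$573 billion.

+$573 billion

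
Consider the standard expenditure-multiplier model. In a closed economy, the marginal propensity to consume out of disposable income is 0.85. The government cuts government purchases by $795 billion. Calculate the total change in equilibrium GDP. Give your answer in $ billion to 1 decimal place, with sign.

−$5,300.0 billion

Spending multiplier = 1/(1 − MPC) = 1/(1 − 0.85) = 1/0.15 ≈ 6.667.
ΔY = k × ΔG = (−$795 billion) / 0.15 = −$5,300 billion.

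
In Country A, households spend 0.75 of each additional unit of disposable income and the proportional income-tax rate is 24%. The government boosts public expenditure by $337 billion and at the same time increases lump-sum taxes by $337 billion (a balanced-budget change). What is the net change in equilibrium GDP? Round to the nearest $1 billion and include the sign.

+$196 billion

Expenditure multiplier = 1/(1 − c(1−t)) = 1/(1 − 0.75×0.76) = 1/0.43 ≈ 2.326.
ΔG contributes k·ΔG = (+$337 billion) / 0.43 ≈ +$783.7 billion.
ΔT of +$337 billion changes first-round spending by −c·ΔT = −$252.75 billion, contributing k·(−c·ΔT) = (−$252.75 billion) / 0.43 ≈ −$587.8 billion.
Net ΔY = k(ΔG − c·ΔT) = (+$84.25 billion) / 0.43 ≈ +$196 billion.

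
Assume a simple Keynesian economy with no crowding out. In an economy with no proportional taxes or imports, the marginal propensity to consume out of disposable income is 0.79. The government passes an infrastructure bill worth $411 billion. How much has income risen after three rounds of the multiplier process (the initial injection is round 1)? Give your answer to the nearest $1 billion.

Round 1 adds ΔG = $411 billion; each later round is MPC = 0.79 times the previous.
After 3 rounds: 411 + 324.69 + 256.5051 = ΔG·(1 − c^3)/(1 − c) = 411 × (1 − 0.493039)/0.21 ≈ $992 billion.

$992 billion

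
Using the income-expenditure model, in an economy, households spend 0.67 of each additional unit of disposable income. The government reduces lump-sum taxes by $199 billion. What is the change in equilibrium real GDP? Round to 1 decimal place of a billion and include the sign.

A lump-sum tax change of −$199 billion shifts disposable income by +$199 billion; first-round consumption changes by −c × ΔT = −0.67 × (−$199 billion) = +$133.33 billion.
Expenditure multiplier = 1/(1 − MPC) = 1/(1 − 0.67) = 1/0.33 ≈ 3.03.
The tax multiplier is −c × k ≈ −2.03, so ΔY = k × (−c·ΔT) = (+$133.33 billion) / 0.33 ≈ +$404 billion.

+$404.0 billion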